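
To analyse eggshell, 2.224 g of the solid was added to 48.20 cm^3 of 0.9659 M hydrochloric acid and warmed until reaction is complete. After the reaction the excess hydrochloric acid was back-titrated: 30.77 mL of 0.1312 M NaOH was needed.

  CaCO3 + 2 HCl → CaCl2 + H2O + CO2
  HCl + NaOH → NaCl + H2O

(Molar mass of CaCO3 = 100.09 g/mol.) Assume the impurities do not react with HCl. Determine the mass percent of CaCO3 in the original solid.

n(HCl) added = 0.04820 × 0.9659 = 0.04656 mol
n(NaOH) used in back-titration = 0.03077 × 0.1312 = 4.037 × 10^-3 mol
n(HCl) left over = 4.037 × 10^-3 mol (1:1 ratio)
n(HCl) consumed by analyte = 0.04656 − 4.037 × 10^-3 = 0.04252 mol
From the 1:2 ratio, n(CaCO3) = 1/2 × 0.04252 = 0.02126 mol
mass of CaCO3 = 0.02126 × 100.09 = 2.128 g
% CaCO3 = 2.128 / 2.224 × 100 = 95.68 %

95.68 %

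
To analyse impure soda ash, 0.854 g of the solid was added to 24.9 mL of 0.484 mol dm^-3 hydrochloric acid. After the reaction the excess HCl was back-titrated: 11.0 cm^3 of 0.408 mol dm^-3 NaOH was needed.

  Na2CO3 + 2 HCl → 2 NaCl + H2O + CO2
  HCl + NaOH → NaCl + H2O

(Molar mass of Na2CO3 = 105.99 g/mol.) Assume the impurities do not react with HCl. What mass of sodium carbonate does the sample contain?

0.401 g

n(HCl) added = 0.0249 × 0.484 = 0.0121 mol
n(NaOH) used in back-titration = 0.0110 × 0.408 = 4.49 × 10^-3 mol
n(HCl) left over = 4.49 × 10^-3 mol (1:1 ratio)
n(HCl) consumed by analyte = 0.0121 − 4.49 × 10^-3 = 7.56 × 10^-3 mol
From the 1:2 ratio, n(Na2CO3) = 1/2 × 7.56 × 10^-3 = 3.78 × 10^-3 mol
mass of Na2CO3 = 3.78 × 10^-3 × 105.99 = 0.401 g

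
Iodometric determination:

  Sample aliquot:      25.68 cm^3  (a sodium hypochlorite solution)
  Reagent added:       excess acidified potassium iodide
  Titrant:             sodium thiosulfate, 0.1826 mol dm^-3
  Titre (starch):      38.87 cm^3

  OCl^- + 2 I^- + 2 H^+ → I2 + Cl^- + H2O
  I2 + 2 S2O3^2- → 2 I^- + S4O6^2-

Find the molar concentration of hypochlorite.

n(S2O3^2-) = 0.03887 × 0.1826 = 7.098 × 10^-3 mol
n(I2) = n(S2O3^2-)/2 = 3.549 × 10^-3 mol
n(OCl^-) in the aliquot = 3.549 × 10^-3 mol (1:1 ratio)
[OCl^-] = 3.549 × 10^-3 / 0.02568 = 0.1382 mol/L

0.1382 mol/L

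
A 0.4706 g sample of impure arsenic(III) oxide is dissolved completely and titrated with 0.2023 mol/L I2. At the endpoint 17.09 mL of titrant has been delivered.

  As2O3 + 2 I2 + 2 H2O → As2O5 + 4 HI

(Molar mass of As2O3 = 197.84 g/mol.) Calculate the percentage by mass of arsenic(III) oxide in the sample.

72.67 %

n(I2) = 0.01709 L × 0.2023 mol/L = 3.457 × 10^-3 mol
From the 1:2 ratio, n(As2O3) = 1/2 × 3.457 × 10^-3 = 1.729 × 10^-3 mol
mass of As2O3 = 1.729 × 10^-3 × 197.84 g/mol = 0.3420 g
% As2O3 = 0.3420 / 0.4706 × 100 = 72.67 %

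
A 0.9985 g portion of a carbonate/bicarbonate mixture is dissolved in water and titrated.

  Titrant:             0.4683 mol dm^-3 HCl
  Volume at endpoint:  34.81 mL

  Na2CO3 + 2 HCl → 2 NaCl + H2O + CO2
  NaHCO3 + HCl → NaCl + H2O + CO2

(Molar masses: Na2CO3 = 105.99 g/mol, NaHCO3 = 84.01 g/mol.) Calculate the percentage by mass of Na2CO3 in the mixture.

63.49 %

n(HCl) = 0.03481 × 0.4683 = 0.01630 mol
Let x = n(Na2CO3), y = n(NaHCO3).
Titrant: 2x + 1y = 0.01630;  mass: 105.99x + 84.01y = 0.9985
Solving, x = 5.981 × 10^-3 mol, y = 4.340 × 10^-3 mol
mass of Na2CO3 = 5.981 × 10^-3 × 105.99 = 0.6339 g
% Na2CO3 = 0.6339 / 0.9985 × 100 = 63.49 %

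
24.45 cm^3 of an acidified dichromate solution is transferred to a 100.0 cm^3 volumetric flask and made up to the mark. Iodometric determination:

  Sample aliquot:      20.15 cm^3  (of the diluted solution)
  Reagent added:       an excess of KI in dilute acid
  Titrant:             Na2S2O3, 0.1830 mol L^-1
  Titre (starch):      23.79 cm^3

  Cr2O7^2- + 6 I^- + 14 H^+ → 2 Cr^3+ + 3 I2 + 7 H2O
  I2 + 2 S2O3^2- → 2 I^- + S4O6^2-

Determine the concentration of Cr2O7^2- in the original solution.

n(S2O3^2-) = 0.02379 × 0.1830 = 4.354 × 10^-3 mol
n(I2) = n(S2O3^2-)/2 = 2.177 × 10^-3 mol
From the 1:3 ratio, n(Cr2O7^2-) in the aliquot = 1/3 × 2.177 × 10^-3 = 7.256 × 10^-4 mol
[Cr2O7^2-]_dilute = 7.256 × 10^-4 / 0.02015 = 0.03601 mol/L
[Cr2O7^2-]_original = 0.03601 × 100.0/24.45 = 0.1473 mol/L

0.1473 mol/L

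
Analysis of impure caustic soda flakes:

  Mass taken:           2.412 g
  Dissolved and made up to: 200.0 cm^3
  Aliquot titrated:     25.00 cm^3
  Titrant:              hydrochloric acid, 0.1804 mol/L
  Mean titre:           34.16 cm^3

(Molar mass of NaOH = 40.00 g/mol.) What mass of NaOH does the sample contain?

1.972 g

NaOH + HCl → NaCl + H2O
n(HCl) per titration = 0.03416 × 0.1804 = 6.162 × 10^-3 mol
n(NaOH) in each aliquot = 6.162 × 10^-3 mol (1:1 ratio)
n(NaOH) in the whole flask = 6.162 × 10^-3 × 200.0/25.00 = 0.04930 mol
mass of NaOH = 0.04930 × 40.00 = 1.972 g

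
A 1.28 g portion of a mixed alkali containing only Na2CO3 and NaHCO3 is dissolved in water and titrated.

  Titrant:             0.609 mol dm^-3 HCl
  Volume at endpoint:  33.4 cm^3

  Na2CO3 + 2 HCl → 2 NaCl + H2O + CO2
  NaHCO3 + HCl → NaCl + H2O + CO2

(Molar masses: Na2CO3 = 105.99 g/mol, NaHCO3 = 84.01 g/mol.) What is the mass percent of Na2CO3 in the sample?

57.2 %

n(HCl) = 0.0334 × 0.609 = 0.0203 mol
Let x = n(Na2CO3), y = n(NaHCO3).
Titrant: 2x + 1y = 0.0203;  mass: 105.99x + 84.01y = 1.28
Solving, x = 6.91 × 10^-3 mol, y = 6.51 × 10^-3 mol
mass of Na2CO3 = 6.91 × 10^-3 × 105.99 = 0.733 g
% Na2CO3 = 0.733 / 1.28 × 100 = 57.2 %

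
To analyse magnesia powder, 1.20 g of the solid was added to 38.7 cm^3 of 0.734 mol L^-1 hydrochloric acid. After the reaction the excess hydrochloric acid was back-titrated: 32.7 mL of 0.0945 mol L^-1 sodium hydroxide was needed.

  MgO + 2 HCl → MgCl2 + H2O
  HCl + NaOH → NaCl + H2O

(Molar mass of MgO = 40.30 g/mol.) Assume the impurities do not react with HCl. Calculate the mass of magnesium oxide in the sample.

0.510 g

n(HCl) added = 0.0387 × 0.734 = 0.0284 mol
n(NaOH) used in back-titration = 0.0327 × 0.0945 = 3.09 × 10^-3 mol
n(HCl) left over = 3.09 × 10^-3 mol (1:1 ratio)
n(HCl) consumed by analyte = 0.0284 − 3.09 × 10^-3 = 0.0253 mol
From the 1:2 ratio, n(MgO) = 1/2 × 0.0253 = 0.0127 mol
mass of MgO = 0.0127 × 40.30 = 0.510 g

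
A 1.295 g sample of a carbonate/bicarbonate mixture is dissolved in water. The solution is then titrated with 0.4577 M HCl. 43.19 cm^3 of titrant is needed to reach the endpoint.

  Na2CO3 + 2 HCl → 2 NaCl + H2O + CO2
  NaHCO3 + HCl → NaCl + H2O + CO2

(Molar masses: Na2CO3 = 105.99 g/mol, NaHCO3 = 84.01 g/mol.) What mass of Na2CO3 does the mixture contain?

n(HCl) = 0.04319 × 0.4577 = 0.01977 mol
Let x = n(Na2CO3), y = n(NaHCO3).
Titrant: 2x + 1y = 0.01977;  mass: 105.99x + 84.01y = 1.295
Solving, x = 5.896 × 10^-3 mol, y = 7.977 × 10^-3 mol
mass of Na2CO3 = 5.896 × 10^-3 × 105.99 = 0.6249 g

0.6249 g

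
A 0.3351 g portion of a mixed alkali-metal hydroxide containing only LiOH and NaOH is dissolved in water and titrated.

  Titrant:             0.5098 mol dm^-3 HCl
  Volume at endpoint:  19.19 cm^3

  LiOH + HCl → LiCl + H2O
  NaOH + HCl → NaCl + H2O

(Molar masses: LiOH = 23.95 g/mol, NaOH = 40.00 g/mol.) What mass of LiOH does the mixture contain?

0.08390 g

n(HCl) = 0.01919 × 0.5098 = 9.783 × 10^-3 mol
Let x = n(LiOH), y = n(NaOH).
Titrant: 1x + 1y = 9.783 × 10^-3;  mass: 23.95x + 40.00y = 0.3351
Solving, x = 3.503 × 10^-3 mol, y = 6.280 × 10^-3 mol
mass of LiOH = 3.503 × 10^-3 × 23.95 = 0.08390 g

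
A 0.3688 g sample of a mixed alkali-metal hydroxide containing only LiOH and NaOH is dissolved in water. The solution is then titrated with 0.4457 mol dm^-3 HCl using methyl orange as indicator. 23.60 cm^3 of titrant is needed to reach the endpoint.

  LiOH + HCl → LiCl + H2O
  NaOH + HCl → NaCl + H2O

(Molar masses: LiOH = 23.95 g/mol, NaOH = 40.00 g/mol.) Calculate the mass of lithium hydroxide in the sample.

n(HCl) = 0.02360 × 0.4457 = 0.01052 mol
Let x = n(LiOH), y = n(NaOH).
Titrant: 1x + 1y = 0.01052;  mass: 23.95x + 40.00y = 0.3688
Solving, x = 3.236 × 10^-3 mol, y = 7.282 × 10^-3 mol
mass of LiOH = 3.236 × 10^-3 × 23.95 = 0.07751 g

0.07751 g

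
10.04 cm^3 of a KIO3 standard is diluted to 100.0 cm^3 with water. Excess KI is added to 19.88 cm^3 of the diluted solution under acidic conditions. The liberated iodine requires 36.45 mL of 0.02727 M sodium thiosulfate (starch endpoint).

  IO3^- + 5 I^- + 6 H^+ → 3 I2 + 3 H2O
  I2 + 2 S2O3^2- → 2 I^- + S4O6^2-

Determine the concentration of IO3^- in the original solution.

0.08300 M

n(S2O3^2-) = 0.03645 × 0.02727 = 9.940 × 10^-4 mol
n(I2) = n(S2O3^2-)/2 = 4.970 × 10^-4 mol
From the 1:3 ratio, n(IO3^-) in the aliquot = 1/3 × 4.970 × 10^-4 = 1.657 × 10^-4 mol
[IO3^-]_dilute = 1.657 × 10^-4 / 0.01988 = 0.008333 mol/L
[IO3^-]_original = 0.008333 × 100.0/10.04 = 0.08300 mol/L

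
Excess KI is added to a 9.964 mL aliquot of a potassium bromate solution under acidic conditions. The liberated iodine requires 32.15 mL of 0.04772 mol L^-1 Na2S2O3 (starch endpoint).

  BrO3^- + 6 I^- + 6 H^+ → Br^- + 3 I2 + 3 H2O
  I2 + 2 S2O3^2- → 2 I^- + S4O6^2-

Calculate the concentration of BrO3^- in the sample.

0.02566 mol/L

n(S2O3^2-) = 0.03215 × 0.04772 = 1.534 × 10^-3 mol
n(I2) = n(S2O3^2-)/2 = 7.671 × 10^-4 mol
From the 1:3 ratio, n(BrO3^-) in the aliquot = 1/3 × 7.671 × 10^-4 = 2.557 × 10^-4 mol
[BrO3^-] = 2.557 × 10^-4 / 0.009964 = 0.02566 mol/L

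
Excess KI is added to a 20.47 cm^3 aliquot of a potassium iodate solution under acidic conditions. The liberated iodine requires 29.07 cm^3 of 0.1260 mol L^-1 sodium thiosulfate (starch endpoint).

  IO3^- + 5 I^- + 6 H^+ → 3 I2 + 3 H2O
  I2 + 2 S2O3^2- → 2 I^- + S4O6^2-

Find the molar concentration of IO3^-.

n(S2O3^2-) = 0.02907 × 0.1260 = 3.663 × 10^-3 mol
n(I2) = n(S2O3^2-)/2 = 1.831 × 10^-3 mol
From the 1:3 ratio, n(IO3^-) in the aliquot = 1/3 × 1.831 × 10^-3 = 6.105 × 10^-4 mol
[IO3^-] = 6.105 × 10^-4 / 0.02047 = 0.02982 mol/L

0.02982 mol/L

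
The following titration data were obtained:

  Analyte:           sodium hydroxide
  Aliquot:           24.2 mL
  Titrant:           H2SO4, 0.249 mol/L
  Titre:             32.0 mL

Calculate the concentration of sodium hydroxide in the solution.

2 NaOH + H2SO4 → Na2SO4 + 2 H2O
n(H2SO4) = 0.0320 L × 0.249 mol/L = 7.97 × 10^-3 mol
From the 2:1 mole ratio, n(NaOH) = 2/1 × 7.97 × 10^-3 = 0.0159 mol
[NaOH] = 0.0159 mol / 0.0242 L = 0.659 mol/L

0.659 mol/L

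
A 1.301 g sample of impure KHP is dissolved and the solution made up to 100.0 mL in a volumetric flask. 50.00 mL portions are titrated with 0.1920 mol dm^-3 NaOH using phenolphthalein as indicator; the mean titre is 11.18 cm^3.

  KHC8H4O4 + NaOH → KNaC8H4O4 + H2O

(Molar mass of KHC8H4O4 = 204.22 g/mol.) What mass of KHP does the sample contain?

n(NaOH) per titration = 0.01118 × 0.1920 = 2.147 × 10^-3 mol
n(KHC8H4O4) in each aliquot = 2.147 × 10^-3 mol (1:1 ratio)
n(KHC8H4O4) in the whole flask = 2.147 × 10^-3 × 100.0/50.00 = 4.293 × 10^-3 mol
mass of KHC8H4O4 = 4.293 × 10^-3 × 204.22 = 0.8767 g

0.8767 g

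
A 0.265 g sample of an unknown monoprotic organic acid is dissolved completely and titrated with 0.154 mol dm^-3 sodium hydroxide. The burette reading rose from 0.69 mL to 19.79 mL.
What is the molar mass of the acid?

90.1 g/mol

n(NaOH) = 0.0191 L × 0.154 mol/L = 2.94 × 10^-3 mol
n(HA) = 2.94 × 10^-3 mol (1:1 ratio)
M = m / n = 0.265 g / 2.94 × 10^-3 mol = 90.1 g/mol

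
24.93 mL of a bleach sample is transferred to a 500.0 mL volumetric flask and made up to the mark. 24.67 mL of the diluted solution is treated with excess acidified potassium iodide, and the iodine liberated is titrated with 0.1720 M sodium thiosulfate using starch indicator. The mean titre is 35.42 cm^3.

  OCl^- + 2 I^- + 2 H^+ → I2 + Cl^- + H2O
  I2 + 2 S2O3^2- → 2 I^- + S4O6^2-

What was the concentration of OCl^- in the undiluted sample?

2.476 M

n(S2O3^2-) = 0.03542 × 0.1720 = 6.092 × 10^-3 mol
n(I2) = n(S2O3^2-)/2 = 3.046 × 10^-3 mol
n(OCl^-) in the aliquot = 3.046 × 10^-3 mol (1:1 ratio)
[OCl^-]_dilute = 3.046 × 10^-3 / 0.02467 = 0.1235 mol/L
[OCl^-]_original = 0.1235 × 500.0/24.93 = 2.476 mol/L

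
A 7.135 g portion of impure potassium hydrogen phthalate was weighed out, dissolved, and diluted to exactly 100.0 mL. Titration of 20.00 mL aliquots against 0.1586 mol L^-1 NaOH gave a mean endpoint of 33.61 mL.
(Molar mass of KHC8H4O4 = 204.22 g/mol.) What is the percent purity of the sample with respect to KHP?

KHC8H4O4 + NaOH → KNaC8H4O4 + H2O
n(NaOH) per titration = 0.03361 × 0.1586 = 5.331 × 10^-3 mol
n(KHC8H4O4) in each aliquot = 5.331 × 10^-3 mol (1:1 ratio)
n(KHC8H4O4) in the whole flask = 5.331 × 10^-3 × 100.0/20.00 = 0.02665 mol
mass of KHC8H4O4 = 0.02665 × 204.22 = 5.443 g
% KHC8H4O4 = 5.443 / 7.135 × 100 = 76.29 %

76.29 %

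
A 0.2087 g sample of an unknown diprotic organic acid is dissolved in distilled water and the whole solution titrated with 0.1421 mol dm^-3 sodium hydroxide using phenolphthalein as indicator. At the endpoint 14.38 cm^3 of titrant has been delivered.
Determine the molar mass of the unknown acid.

204.3 g/mol

n(NaOH) = 0.01438 L × 0.1421 mol/L = 2.043 × 10^-3 mol
From the 1:2 ratio, n(H2A) = 1/2 × 2.043 × 10^-3 = 1.022 × 10^-3 mol
M = m / n = 0.2087 g / 1.022 × 10^-3 mol = 204.3 g/mol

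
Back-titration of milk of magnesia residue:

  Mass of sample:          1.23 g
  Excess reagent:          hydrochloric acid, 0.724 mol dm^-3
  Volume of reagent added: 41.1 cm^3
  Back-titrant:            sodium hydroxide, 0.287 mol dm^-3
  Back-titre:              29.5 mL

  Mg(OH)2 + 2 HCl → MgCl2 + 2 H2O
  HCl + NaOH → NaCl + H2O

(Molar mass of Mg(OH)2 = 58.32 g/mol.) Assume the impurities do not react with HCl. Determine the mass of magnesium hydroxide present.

0.621 g

n(HCl) added = 0.0411 × 0.724 = 0.0298 mol
n(NaOH) used in back-titration = 0.0295 × 0.287 = 8.47 × 10^-3 mol
n(HCl) left over = 8.47 × 10^-3 mol (1:1 ratio)
n(HCl) consumed by analyte = 0.0298 − 8.47 × 10^-3 = 0.0213 mol
From the 1:2 ratio, n(Mg(OH)2) = 1/2 × 0.0213 = 0.0106 mol
mass of Mg(OH)2 = 0.0106 × 58.32 = 0.621 g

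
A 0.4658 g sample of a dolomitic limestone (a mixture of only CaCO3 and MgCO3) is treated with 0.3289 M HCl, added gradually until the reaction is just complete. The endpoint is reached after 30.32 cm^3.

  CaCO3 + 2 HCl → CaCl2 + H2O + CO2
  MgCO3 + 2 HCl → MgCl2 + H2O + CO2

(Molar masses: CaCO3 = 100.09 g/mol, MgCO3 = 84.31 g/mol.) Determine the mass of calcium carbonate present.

0.2881 g

n(HCl) = 0.03032 × 0.3289 = 9.972 × 10^-3 mol
Let x = n(CaCO3), y = n(MgCO3).
Titrant: 2x + 2y = 9.972 × 10^-3;  mass: 100.09x + 84.31y = 0.4658
Solving, x = 2.878 × 10^-3 mol, y = 2.108 × 10^-3 mol
mass of CaCO3 = 2.878 × 10^-3 × 100.09 = 0.2881 g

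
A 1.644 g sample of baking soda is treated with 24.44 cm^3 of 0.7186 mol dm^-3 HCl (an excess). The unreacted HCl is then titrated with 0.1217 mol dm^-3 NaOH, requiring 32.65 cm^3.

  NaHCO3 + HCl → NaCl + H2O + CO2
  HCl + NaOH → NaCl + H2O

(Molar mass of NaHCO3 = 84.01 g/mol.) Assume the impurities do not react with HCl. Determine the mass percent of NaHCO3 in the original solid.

69.44 %

n(HCl) added = 0.02444 × 0.7186 = 0.01756 mol
n(NaOH) used in back-titration = 0.03265 × 0.1217 = 3.974 × 10^-3 mol
n(HCl) left over = 3.974 × 10^-3 mol (1:1 ratio)
n(HCl) consumed by analyte = 0.01756 − 3.974 × 10^-3 = 0.01359 mol
n(NaHCO3) = 0.01359 mol (1:1 ratio)
mass of NaHCO3 = 0.01359 × 84.01 = 1.142 g
% NaHCO3 = 1.142 / 1.644 × 100 = 69.44 %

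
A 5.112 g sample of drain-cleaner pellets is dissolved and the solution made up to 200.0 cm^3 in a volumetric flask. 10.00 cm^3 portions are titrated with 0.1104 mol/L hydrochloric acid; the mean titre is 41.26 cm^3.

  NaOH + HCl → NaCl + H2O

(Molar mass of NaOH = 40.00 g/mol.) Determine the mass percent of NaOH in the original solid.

71.28 %

n(HCl) per titration = 0.04126 × 0.1104 = 4.555 × 10^-3 mol
n(NaOH) in each aliquot = 4.555 × 10^-3 mol (1:1 ratio)
n(NaOH) in the whole flask = 4.555 × 10^-3 × 200.0/10.00 = 0.09110 mol
mass of NaOH = 0.09110 × 40.00 = 3.644 g
% NaOH = 3.644 / 5.112 × 100 = 71.28 %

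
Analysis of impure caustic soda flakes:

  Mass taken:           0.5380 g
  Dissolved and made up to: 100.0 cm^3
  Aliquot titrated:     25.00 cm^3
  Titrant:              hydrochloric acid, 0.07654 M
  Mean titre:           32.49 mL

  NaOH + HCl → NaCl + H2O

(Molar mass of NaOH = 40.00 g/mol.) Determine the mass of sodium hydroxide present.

n(HCl) per titration = 0.03249 × 0.07654 = 2.487 × 10^-3 mol
n(NaOH) in each aliquot = 2.487 × 10^-3 mol (1:1 ratio)
n(NaOH) in the whole flask = 2.487 × 10^-3 × 100.0/25.00 = 9.947 × 10^-3 mol
mass of NaOH = 9.947 × 10^-3 × 40.00 = 0.3979 g

0.3979 g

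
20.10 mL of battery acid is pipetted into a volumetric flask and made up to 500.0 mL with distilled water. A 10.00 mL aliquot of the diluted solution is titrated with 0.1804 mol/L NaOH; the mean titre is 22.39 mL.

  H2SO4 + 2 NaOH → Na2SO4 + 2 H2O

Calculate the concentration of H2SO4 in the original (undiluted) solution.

5.024 mol/L

n(NaOH) = 0.02239 × 0.1804 = 4.039 × 10^-3 mol
From the 1:2 ratio, n(H2SO4) in the aliquot = 1/2 × 4.039 × 10^-3 = 2.020 × 10^-3 mol
[H2SO4]_dilute = 2.020 × 10^-3 / 0.01000 = 0.2020 mol/L
Dilution factor = 500.0 / 20.10 = 24.88
[H2SO4]_stock = 0.2020 × 24.88 = 5.024 mol/L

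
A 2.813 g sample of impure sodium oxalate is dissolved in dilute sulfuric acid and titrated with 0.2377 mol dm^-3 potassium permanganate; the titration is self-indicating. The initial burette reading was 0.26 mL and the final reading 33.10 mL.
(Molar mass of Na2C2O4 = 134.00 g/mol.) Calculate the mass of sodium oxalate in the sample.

2 MnO4^- + 5 C2O4^2- + 16 H^+ → 2 Mn^2+ + 10 CO2 + 8 H2O
n(KMnO4) = 0.03284 L × 0.2377 mol/L = 7.806 × 10^-3 mol
From the 5:2 ratio, n(Na2C2O4) = 5/2 × 7.806 × 10^-3 = 0.01952 mol
mass of Na2C2O4 = 0.01952 × 134.00 g/mol = 2.615 g

2.615 g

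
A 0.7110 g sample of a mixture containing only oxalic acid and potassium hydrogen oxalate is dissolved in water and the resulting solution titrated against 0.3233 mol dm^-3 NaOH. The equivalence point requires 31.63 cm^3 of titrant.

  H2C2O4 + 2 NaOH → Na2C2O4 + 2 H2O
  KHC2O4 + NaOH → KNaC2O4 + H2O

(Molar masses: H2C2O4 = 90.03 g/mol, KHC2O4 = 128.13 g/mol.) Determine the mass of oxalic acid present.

0.3246 g

n(NaOH) = 0.03163 × 0.3233 = 0.01023 mol
Let x = n(H2C2O4), y = n(KHC2O4).
Titrant: 2x + 1y = 0.01023;  mass: 90.03x + 128.13y = 0.7110
Solving, x = 3.605 × 10^-3 mol, y = 3.016 × 10^-3 mol
mass of H2C2O4 = 3.605 × 10^-3 × 90.03 = 0.3246 g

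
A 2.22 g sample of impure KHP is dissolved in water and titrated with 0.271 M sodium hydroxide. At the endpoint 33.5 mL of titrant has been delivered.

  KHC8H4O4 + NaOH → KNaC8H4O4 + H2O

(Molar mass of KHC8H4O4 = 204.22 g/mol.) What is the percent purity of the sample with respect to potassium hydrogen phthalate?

83.5 %

n(NaOH) = 0.0335 L × 0.271 mol/L = 9.08 × 10^-3 mol
n(KHC8H4O4) = 9.08 × 10^-3 mol (1:1 ratio)
mass of KHC8H4O4 = 9.08 × 10^-3 × 204.22 g/mol = 1.85 g
% KHC8H4O4 = 1.85 / 2.22 × 100 = 83.5 %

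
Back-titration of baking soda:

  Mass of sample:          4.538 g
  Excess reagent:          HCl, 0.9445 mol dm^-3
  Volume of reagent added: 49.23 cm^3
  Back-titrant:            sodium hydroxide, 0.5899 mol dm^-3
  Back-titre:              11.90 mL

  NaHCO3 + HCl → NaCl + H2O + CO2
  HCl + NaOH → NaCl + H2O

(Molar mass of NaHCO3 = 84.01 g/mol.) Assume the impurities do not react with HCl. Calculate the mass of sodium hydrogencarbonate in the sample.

n(HCl) added = 0.04923 × 0.9445 = 0.04650 mol
n(NaOH) used in back-titration = 0.01190 × 0.5899 = 7.020 × 10^-3 mol
n(HCl) left over = 7.020 × 10^-3 mol (1:1 ratio)
n(HCl) consumed by analyte = 0.04650 − 7.020 × 10^-3 = 0.03948 mol
n(NaHCO3) = 0.03948 mol (1:1 ratio)
mass of NaHCO3 = 0.03948 × 84.01 = 3.317 g

3.317 g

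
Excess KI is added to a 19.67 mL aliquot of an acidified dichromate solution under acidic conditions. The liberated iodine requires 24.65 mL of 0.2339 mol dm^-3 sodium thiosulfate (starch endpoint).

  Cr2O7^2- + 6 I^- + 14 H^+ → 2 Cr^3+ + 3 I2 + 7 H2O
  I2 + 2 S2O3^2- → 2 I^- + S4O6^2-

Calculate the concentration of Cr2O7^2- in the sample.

0.04885 mol/L

n(S2O3^2-) = 0.02465 × 0.2339 = 5.766 × 10^-3 mol
n(I2) = n(S2O3^2-)/2 = 2.883 × 10^-3 mol
From the 1:3 ratio, n(Cr2O7^2-) in the aliquot = 1/3 × 2.883 × 10^-3 = 9.609 × 10^-4 mol
[Cr2O7^2-] = 9.609 × 10^-4 / 0.01967 = 0.04885 mol/L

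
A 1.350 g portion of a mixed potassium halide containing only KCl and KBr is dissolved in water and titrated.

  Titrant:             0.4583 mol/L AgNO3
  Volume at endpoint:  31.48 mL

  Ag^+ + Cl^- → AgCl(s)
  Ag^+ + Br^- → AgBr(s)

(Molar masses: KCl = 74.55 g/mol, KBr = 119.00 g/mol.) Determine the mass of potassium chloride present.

0.6153 g

n(AgNO3) = 0.03148 × 0.4583 = 0.01443 mol
Let x = n(KCl), y = n(KBr).
Titrant: 1x + 1y = 0.01443;  mass: 74.55x + 119.00y = 1.350
Solving, x = 8.253 × 10^-3 mol, y = 6.174 × 10^-3 mol
mass of KCl = 8.253 × 10^-3 × 74.55 = 0.6153 g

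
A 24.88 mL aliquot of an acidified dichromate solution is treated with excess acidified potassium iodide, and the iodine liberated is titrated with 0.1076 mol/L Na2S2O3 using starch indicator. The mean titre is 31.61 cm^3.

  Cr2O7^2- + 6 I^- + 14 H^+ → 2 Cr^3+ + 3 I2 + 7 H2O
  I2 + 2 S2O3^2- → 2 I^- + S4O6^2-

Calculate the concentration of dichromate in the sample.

0.02278 mol/L

n(S2O3^2-) = 0.03161 × 0.1076 = 3.401 × 10^-3 mol
n(I2) = n(S2O3^2-)/2 = 1.701 × 10^-3 mol
From the 1:3 ratio, n(Cr2O7^2-) in the aliquot = 1/3 × 1.701 × 10^-3 = 5.669 × 10^-4 mol
[Cr2O7^2-] = 5.669 × 10^-4 / 0.02488 = 0.02278 mol/L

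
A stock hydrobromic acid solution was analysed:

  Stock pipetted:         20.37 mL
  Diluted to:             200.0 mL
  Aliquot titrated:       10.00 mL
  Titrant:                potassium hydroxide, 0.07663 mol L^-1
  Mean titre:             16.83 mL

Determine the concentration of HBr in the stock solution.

HBr + KOH → KBr + H2O
n(KOH) = 0.01683 × 0.07663 = 1.290 × 10^-3 mol
n(HBr) in the aliquot = 1.290 × 10^-3 mol (1:1 ratio)
[HBr]_dilute = 1.290 × 10^-3 / 0.01000 = 0.1290 mol/L
Dilution factor = 200.0 / 20.37 = 9.818
[HBr]_stock = 0.1290 × 9.818 = 1.266 mol/L

1.266 mol/L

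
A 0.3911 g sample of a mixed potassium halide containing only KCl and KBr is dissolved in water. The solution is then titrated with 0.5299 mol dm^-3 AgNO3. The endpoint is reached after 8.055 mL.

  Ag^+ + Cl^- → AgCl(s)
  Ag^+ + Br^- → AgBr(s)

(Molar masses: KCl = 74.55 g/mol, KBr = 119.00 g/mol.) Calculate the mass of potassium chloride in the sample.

0.1959 g

n(AgNO3) = 0.008055 × 0.5299 = 4.268 × 10^-3 mol
Let x = n(KCl), y = n(KBr).
Titrant: 1x + 1y = 4.268 × 10^-3;  mass: 74.55x + 119.00y = 0.3911
Solving, x = 2.628 × 10^-3 mol, y = 1.640 × 10^-3 mol
mass of KCl = 2.628 × 10^-3 × 74.55 = 0.1959 g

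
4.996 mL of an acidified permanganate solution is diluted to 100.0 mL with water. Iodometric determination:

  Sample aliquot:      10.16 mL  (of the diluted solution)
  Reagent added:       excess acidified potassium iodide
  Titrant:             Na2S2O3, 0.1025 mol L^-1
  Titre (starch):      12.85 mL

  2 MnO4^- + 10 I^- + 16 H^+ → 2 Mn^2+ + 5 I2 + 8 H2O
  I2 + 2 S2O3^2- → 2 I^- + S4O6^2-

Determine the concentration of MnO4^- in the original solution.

0.5190 mol/L

n(S2O3^2-) = 0.01285 × 0.1025 = 1.317 × 10^-3 mol
n(I2) = n(S2O3^2-)/2 = 6.586 × 10^-4 mol
From the 2:5 ratio, n(MnO4^-) in the aliquot = 2/5 × 6.586 × 10^-4 = 2.634 × 10^-4 mol
[MnO4^-]_dilute = 2.634 × 10^-4 / 0.01016 = 0.02593 mol/L
[MnO4^-]_original = 0.02593 × 100.0/4.996 = 0.5190 mol/L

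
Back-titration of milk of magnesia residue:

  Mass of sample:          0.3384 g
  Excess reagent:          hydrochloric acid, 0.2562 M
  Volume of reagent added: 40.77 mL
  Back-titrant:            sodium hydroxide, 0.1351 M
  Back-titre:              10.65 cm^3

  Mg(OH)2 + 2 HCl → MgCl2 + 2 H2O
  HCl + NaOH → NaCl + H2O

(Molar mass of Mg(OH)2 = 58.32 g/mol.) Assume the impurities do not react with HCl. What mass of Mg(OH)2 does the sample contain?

n(HCl) added = 0.04077 × 0.2562 = 0.01045 mol
n(NaOH) used in back-titration = 0.01065 × 0.1351 = 1.439 × 10^-3 mol
n(HCl) left over = 1.439 × 10^-3 mol (1:1 ratio)
n(HCl) consumed by analyte = 0.01045 − 1.439 × 10^-3 = 9.006 × 10^-3 mol
From the 1:2 ratio, n(Mg(OH)2) = 1/2 × 9.006 × 10^-3 = 4.503 × 10^-3 mol
mass of Mg(OH)2 = 4.503 × 10^-3 × 58.32 = 0.2626 g

0.2626 g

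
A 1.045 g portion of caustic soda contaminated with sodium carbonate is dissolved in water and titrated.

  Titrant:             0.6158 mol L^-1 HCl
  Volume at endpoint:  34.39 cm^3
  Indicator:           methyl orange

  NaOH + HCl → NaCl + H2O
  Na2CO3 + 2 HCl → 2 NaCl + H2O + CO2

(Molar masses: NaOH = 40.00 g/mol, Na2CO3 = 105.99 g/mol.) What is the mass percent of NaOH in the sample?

22.77 %

n(HCl) = 0.03439 × 0.6158 = 0.02118 mol
Let x = n(NaOH), y = n(Na2CO3).
Titrant: 1x + 2y = 0.02118;  mass: 40.00x + 105.99y = 1.045
Solving, x = 5.948 × 10^-3 mol, y = 7.615 × 10^-3 mol
mass of NaOH = 5.948 × 10^-3 × 40.00 = 0.2379 g
% NaOH = 0.2379 / 1.045 × 100 = 22.77 %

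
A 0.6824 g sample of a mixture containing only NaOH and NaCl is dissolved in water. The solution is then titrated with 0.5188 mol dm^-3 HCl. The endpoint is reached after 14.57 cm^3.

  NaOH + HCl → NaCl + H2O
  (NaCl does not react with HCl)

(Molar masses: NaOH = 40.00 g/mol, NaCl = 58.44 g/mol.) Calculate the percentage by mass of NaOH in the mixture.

n(HCl) = 0.01457 × 0.5188 = 7.559 × 10^-3 mol
Let x = n(NaOH), y = n(NaCl).
Titrant: 1x = 7.559 × 10^-3;  mass: 40.00x + 58.44y = 0.6824
Solving, x = 7.559 × 10^-3 mol, y = 6.503 × 10^-3 mol
mass of NaOH = 7.559 × 10^-3 × 40.00 = 0.3024 g
% NaOH = 0.3024 / 0.6824 × 100 = 44.31 %

44.31 %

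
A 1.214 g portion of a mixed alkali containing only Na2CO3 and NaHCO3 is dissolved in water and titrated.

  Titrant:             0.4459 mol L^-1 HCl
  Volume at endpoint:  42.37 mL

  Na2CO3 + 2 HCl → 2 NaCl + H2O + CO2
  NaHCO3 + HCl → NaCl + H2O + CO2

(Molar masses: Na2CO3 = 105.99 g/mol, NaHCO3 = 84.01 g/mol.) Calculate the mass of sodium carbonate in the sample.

0.6377 g

n(HCl) = 0.04237 × 0.4459 = 0.01889 mol
Let x = n(Na2CO3), y = n(NaHCO3).
Titrant: 2x + 1y = 0.01889;  mass: 105.99x + 84.01y = 1.214
Solving, x = 6.016 × 10^-3 mol, y = 6.860 × 10^-3 mol
mass of Na2CO3 = 6.016 × 10^-3 × 105.99 = 0.6377 g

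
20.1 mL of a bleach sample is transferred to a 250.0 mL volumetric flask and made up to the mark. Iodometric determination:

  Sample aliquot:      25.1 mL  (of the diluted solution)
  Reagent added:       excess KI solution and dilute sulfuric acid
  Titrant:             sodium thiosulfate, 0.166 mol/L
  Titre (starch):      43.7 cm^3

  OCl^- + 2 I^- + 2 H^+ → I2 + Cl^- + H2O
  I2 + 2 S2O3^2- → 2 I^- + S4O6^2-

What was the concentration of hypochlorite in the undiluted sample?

n(S2O3^2-) = 0.0437 × 0.166 = 7.25 × 10^-3 mol
n(I2) = n(S2O3^2-)/2 = 3.63 × 10^-3 mol
n(OCl^-) in the aliquot = 3.63 × 10^-3 mol (1:1 ratio)
[OCl^-]_dilute = 3.63 × 10^-3 / 0.0251 = 0.145 mol/L
[OCl^-]_original = 0.145 × 250.0/20.1 = 1.80 mol/L

1.80 mol/L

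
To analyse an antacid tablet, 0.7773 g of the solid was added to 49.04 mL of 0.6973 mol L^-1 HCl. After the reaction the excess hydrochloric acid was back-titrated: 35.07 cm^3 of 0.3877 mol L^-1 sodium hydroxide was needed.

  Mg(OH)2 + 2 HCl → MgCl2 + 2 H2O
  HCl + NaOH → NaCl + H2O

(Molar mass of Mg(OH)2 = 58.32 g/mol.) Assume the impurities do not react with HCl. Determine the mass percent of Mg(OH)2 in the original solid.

n(HCl) added = 0.04904 × 0.6973 = 0.03420 mol
n(NaOH) used in back-titration = 0.03507 × 0.3877 = 0.01360 mol
n(HCl) left over = 0.01360 mol (1:1 ratio)
n(HCl) consumed by analyte = 0.03420 − 0.01360 = 0.02060 mol
From the 1:2 ratio, n(Mg(OH)2) = 1/2 × 0.02060 = 0.01030 mol
mass of Mg(OH)2 = 0.01030 × 58.32 = 0.6007 g
% Mg(OH)2 = 0.6007 / 0.7773 × 100 = 77.28 %

77.28 %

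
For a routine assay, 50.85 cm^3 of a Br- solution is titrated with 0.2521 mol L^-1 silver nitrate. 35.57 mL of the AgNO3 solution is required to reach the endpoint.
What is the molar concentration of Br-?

0.1763 mol/L

Ag^+ + Br^- → AgBr(s)
n(AgNO3) = 0.03557 L × 0.2521 mol/L = 8.967 × 10^-3 mol
n(Br-) = 8.967 × 10^-3 mol (1:1 mole ratio)
[Br-] = 8.967 × 10^-3 mol / 0.05085 L = 0.1763 mol/L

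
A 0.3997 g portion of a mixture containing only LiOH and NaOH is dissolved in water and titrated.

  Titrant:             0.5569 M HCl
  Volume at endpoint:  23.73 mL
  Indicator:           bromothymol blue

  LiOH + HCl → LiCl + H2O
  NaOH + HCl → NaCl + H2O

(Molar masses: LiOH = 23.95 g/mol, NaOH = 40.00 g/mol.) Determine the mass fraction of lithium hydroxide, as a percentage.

n(HCl) = 0.02373 × 0.5569 = 0.01322 mol
Let x = n(LiOH), y = n(NaOH).
Titrant: 1x + 1y = 0.01322;  mass: 23.95x + 40.00y = 0.3997
Solving, x = 8.032 × 10^-3 mol, y = 5.183 × 10^-3 mol
mass of LiOH = 8.032 × 10^-3 × 23.95 = 0.1924 g
% LiOH = 0.1924 / 0.3997 × 100 = 48.13 %

48.13 %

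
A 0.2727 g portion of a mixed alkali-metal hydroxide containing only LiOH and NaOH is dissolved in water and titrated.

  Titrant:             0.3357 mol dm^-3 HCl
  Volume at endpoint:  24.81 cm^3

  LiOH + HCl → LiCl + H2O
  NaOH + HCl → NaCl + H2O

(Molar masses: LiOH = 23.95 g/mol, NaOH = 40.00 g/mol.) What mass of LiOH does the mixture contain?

0.09020 g

n(HCl) = 0.02481 × 0.3357 = 8.329 × 10^-3 mol
Let x = n(LiOH), y = n(NaOH).
Titrant: 1x + 1y = 8.329 × 10^-3;  mass: 23.95x + 40.00y = 0.2727
Solving, x = 3.766 × 10^-3 mol, y = 4.562 × 10^-3 mol
mass of LiOH = 3.766 × 10^-3 × 23.95 = 0.09020 g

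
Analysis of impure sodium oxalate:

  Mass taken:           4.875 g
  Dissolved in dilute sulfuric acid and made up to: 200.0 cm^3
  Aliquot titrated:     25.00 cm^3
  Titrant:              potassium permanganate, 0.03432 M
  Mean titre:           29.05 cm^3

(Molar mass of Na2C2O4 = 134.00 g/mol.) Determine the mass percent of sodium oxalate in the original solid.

54.81 %

2 MnO4^- + 5 C2O4^2- + 16 H^+ → 2 Mn^2+ + 10 CO2 + 8 H2O
n(KMnO4) per titration = 0.02905 × 0.03432 = 9.970 × 10^-4 mol
From the 5:2 ratio, n(Na2C2O4) in each aliquot = 5/2 × 9.970 × 10^-4 = 2.492 × 10^-3 mol
n(Na2C2O4) in the whole flask = 2.492 × 10^-3 × 200.0/25.00 = 0.01994 mol
mass of Na2C2O4 = 0.01994 × 134.00 = 2.672 g
% Na2C2O4 = 2.672 / 4.875 × 100 = 54.81 %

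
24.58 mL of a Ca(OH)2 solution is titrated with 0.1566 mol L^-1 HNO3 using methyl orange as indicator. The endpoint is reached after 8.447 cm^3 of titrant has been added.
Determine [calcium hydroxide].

Ca(OH)2 + 2 HNO3 → Ca(NO3)2 + 2 H2O
n(HNO3) = 0.008447 L × 0.1566 mol/L = 1.323 × 10^-3 mol
From the 1:2 mole ratio, n(Ca(OH)2) = 1/2 × 1.323 × 10^-3 = 6.614 × 10^-4 mol
[Ca(OH)2] = 6.614 × 10^-4 mol / 0.02458 L = 0.02691 mol/L

0.02691 mol/L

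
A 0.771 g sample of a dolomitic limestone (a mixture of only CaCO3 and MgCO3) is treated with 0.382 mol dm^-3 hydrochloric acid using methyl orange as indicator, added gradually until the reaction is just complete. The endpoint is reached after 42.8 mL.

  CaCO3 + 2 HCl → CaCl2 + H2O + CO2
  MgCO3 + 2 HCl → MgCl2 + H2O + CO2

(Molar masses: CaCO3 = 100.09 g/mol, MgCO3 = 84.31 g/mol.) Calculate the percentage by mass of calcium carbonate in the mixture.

n(HCl) = 0.0428 × 0.382 = 0.0163 mol
Let x = n(CaCO3), y = n(MgCO3).
Titrant: 2x + 2y = 0.0163;  mass: 100.09x + 84.31y = 0.771
Solving, x = 5.18 × 10^-3 mol, y = 2.99 × 10^-3 mol
mass of CaCO3 = 5.18 × 10^-3 × 100.09 = 0.519 g
% CaCO3 = 0.519 / 0.771 × 100 = 67.3 %

67.3 %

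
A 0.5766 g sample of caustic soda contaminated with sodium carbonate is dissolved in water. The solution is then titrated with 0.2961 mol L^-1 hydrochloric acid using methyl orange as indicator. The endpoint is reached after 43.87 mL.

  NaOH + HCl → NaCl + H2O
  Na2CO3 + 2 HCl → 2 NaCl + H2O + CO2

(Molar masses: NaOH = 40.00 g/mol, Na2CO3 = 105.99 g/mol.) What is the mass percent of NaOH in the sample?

n(HCl) = 0.04387 × 0.2961 = 0.01299 mol
Let x = n(NaOH), y = n(Na2CO3).
Titrant: 1x + 2y = 0.01299;  mass: 40.00x + 105.99y = 0.5766
Solving, x = 8.603 × 10^-3 mol, y = 2.193 × 10^-3 mol
mass of NaOH = 8.603 × 10^-3 × 40.00 = 0.3441 g
% NaOH = 0.3441 / 0.5766 × 100 = 59.68 %

59.68 %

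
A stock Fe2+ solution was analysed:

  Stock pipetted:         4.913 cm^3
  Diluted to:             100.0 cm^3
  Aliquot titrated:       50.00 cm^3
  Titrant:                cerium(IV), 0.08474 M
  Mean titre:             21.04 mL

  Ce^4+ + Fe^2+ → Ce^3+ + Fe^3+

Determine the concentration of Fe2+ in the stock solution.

n(Ce4+) = 0.02104 × 0.08474 = 1.783 × 10^-3 mol
n(Fe2+) in the aliquot = 1.783 × 10^-3 mol (1:1 ratio)
[Fe2+]_dilute = 1.783 × 10^-3 / 0.05000 = 0.03566 mol/L
Dilution factor = 100.0 / 4.913 = 20.35
[Fe2+]_stock = 0.03566 × 20.35 = 0.7258 mol/L

0.7258 M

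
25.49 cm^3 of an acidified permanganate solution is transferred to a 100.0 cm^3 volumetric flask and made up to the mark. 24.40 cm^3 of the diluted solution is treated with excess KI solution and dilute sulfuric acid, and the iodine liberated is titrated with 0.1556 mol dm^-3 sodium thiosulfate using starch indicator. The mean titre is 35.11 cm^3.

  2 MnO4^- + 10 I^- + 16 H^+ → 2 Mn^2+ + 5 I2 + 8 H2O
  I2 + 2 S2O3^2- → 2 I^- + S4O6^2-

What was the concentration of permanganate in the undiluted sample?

0.1757 mol/L

n(S2O3^2-) = 0.03511 × 0.1556 = 5.463 × 10^-3 mol
n(I2) = n(S2O3^2-)/2 = 2.732 × 10^-3 mol
From the 2:5 ratio, n(MnO4^-) in the aliquot = 2/5 × 2.732 × 10^-3 = 1.093 × 10^-3 mol
[MnO4^-]_dilute = 1.093 × 10^-3 / 0.02440 = 0.04478 mol/L
[MnO4^-]_original = 0.04478 × 100.0/25.49 = 0.1757 mol/L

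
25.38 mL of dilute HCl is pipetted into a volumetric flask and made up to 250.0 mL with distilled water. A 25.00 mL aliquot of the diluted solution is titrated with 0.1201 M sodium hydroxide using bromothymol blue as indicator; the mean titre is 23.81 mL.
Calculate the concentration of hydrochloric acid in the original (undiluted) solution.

1.127 M

HCl + NaOH → NaCl + H2O
n(NaOH) = 0.02381 × 0.1201 = 2.860 × 10^-3 mol
n(HCl) in the aliquot = 2.860 × 10^-3 mol (1:1 ratio)
[HCl]_dilute = 2.860 × 10^-3 / 0.02500 = 0.1144 mol/L
Dilution factor = 250.0 / 25.38 = 9.850
[HCl]_stock = 0.1144 × 9.850 = 1.127 mol/L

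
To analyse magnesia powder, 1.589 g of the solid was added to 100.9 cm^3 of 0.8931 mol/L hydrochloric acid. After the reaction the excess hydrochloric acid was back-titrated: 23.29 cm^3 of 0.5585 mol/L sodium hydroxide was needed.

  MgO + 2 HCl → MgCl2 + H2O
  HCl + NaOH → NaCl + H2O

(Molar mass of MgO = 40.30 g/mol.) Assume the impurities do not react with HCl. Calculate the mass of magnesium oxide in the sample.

n(HCl) added = 0.1009 × 0.8931 = 0.09011 mol
n(NaOH) used in back-titration = 0.02329 × 0.5585 = 0.01301 mol
n(HCl) left over = 0.01301 mol (1:1 ratio)
n(HCl) consumed by analyte = 0.09011 − 0.01301 = 0.07711 mol
From the 1:2 ratio, n(MgO) = 1/2 × 0.07711 = 0.03855 mol
mass of MgO = 0.03855 × 40.30 = 1.554 g

1.554 g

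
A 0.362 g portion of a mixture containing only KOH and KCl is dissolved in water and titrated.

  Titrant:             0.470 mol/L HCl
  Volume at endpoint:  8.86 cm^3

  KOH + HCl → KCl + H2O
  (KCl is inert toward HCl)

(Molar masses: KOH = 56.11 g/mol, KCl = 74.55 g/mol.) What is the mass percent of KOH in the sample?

64.5 %

n(HCl) = 0.00886 × 0.470 = 4.16 × 10^-3 mol
Let x = n(KOH), y = n(KCl).
Titrant: 1x = 4.16 × 10^-3;  mass: 56.11x + 74.55y = 0.362
Solving, x = 4.16 × 10^-3 mol, y = 1.72 × 10^-3 mol
mass of KOH = 4.16 × 10^-3 × 56.11 = 0.234 g
% KOH = 0.234 / 0.362 × 100 = 64.5 %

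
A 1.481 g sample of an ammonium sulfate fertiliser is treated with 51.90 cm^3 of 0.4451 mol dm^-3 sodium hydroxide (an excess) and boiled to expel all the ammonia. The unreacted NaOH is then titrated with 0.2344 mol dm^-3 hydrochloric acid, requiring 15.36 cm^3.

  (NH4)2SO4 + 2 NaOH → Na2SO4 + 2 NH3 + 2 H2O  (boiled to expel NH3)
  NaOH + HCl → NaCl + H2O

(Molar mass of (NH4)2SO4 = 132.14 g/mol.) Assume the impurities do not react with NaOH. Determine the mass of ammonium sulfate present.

1.288 g

n(NaOH) added = 0.05190 × 0.4451 = 0.02310 mol
n(HCl) used in back-titration = 0.01536 × 0.2344 = 3.600 × 10^-3 mol
n(NaOH) left over = 3.600 × 10^-3 mol (1:1 ratio)
n(NaOH) consumed by analyte = 0.02310 − 3.600 × 10^-3 = 0.01950 mol
From the 1:2 ratio, n((NH4)2SO4) = 1/2 × 0.01950 = 9.750 × 10^-3 mol
mass of (NH4)2SO4 = 9.750 × 10^-3 × 132.14 = 1.288 g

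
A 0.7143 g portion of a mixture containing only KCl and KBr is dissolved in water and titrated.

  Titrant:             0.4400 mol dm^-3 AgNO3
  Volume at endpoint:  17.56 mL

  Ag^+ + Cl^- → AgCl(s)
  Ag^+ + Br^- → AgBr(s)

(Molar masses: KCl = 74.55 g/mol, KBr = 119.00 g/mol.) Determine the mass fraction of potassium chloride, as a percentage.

n(AgNO3) = 0.01756 × 0.4400 = 7.726 × 10^-3 mol
Let x = n(KCl), y = n(KBr).
Titrant: 1x + 1y = 7.726 × 10^-3;  mass: 74.55x + 119.00y = 0.7143
Solving, x = 4.615 × 10^-3 mol, y = 3.111 × 10^-3 mol
mass of KCl = 4.615 × 10^-3 × 74.55 = 0.3441 g
% KCl = 0.3441 / 0.7143 × 100 = 48.17 %

48.17 %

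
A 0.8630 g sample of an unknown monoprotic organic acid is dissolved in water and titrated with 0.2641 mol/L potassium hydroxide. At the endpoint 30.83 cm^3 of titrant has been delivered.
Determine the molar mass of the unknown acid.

106.0 g/mol

n(KOH) = 0.03083 L × 0.2641 mol/L = 8.142 × 10^-3 mol
n(HA) = 8.142 × 10^-3 mol (1:1 ratio)
M = m / n = 0.8630 g / 8.142 × 10^-3 mol = 106.0 g/mol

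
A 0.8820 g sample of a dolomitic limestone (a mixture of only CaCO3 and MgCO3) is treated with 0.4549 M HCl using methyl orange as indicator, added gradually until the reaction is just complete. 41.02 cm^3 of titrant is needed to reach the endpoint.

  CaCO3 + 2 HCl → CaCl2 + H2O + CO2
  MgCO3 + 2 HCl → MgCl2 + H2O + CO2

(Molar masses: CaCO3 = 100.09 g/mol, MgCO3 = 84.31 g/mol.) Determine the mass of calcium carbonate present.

n(HCl) = 0.04102 × 0.4549 = 0.01866 mol
Let x = n(CaCO3), y = n(MgCO3).
Titrant: 2x + 2y = 0.01866;  mass: 100.09x + 84.31y = 0.8820
Solving, x = 6.045 × 10^-3 mol, y = 3.285 × 10^-3 mol
mass of CaCO3 = 6.045 × 10^-3 × 100.09 = 0.6050 g

0.6050 g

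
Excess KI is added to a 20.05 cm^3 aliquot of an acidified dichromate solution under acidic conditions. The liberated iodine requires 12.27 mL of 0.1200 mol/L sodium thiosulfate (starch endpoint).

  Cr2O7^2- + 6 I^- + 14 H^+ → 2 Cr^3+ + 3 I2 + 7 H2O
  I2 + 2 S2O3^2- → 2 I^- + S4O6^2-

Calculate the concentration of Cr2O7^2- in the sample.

0.01224 mol/L

n(S2O3^2-) = 0.01227 × 0.1200 = 1.472 × 10^-3 mol
n(I2) = n(S2O3^2-)/2 = 7.362 × 10^-4 mol
From the 1:3 ratio, n(Cr2O7^2-) in the aliquot = 1/3 × 7.362 × 10^-4 = 2.454 × 10^-4 mol
[Cr2O7^2-] = 2.454 × 10^-4 / 0.02005 = 0.01224 mol/L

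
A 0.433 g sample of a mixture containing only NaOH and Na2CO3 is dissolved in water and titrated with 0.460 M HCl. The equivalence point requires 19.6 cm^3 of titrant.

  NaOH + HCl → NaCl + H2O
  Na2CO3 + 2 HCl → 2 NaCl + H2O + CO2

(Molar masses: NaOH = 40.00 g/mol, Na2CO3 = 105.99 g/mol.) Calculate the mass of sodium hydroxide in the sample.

n(HCl) = 0.0196 × 0.460 = 9.02 × 10^-3 mol
Let x = n(NaOH), y = n(Na2CO3).
Titrant: 1x + 2y = 9.02 × 10^-3;  mass: 40.00x + 105.99y = 0.433
Solving, x = 3.45 × 10^-3 mol, y = 2.78 × 10^-3 mol
mass of NaOH = 3.45 × 10^-3 × 40.00 = 0.138 g

0.138 g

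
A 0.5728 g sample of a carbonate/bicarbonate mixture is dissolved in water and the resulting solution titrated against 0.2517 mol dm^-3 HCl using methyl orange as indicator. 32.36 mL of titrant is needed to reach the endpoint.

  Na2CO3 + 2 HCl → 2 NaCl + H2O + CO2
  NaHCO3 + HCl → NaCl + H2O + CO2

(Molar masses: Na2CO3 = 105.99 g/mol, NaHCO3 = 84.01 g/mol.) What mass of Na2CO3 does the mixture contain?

0.1905 g

n(HCl) = 0.03236 × 0.2517 = 8.145 × 10^-3 mol
Let x = n(Na2CO3), y = n(NaHCO3).
Titrant: 2x + 1y = 8.145 × 10^-3;  mass: 105.99x + 84.01y = 0.5728
Solving, x = 1.797 × 10^-3 mol, y = 4.551 × 10^-3 mol
mass of Na2CO3 = 1.797 × 10^-3 × 105.99 = 0.1905 g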